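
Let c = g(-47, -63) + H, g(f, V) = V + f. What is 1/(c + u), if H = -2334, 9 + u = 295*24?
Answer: 1/4627 ≈ 0.00021612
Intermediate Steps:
u = 7071 (u = -9 + 295*24 = -9 + 7080 = 7071)
c = -2444 (c = (-63 - 47) - 2334 = -110 - 2334 = -2444)
1/(c + u) = 1/(-2444 + 7071) = 1/4627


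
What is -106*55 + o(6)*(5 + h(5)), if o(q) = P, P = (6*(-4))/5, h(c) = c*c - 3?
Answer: -29798/5 ≈ -5959.6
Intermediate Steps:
h(c) = -3 + c² (h(c) = c² - 3 = -3 + c²)
P = -24/5 (P = -24*⅕ = -24/5 ≈ -4.8000)
o(q) = -24/5
-106*55 + o(6)*(5 + h(5)) = -106*55 - 24*(5 + (-3 + 5²))/5 = -5830 - 24*(5 + (-3 + 25))/5 = -5830 - 24*(5 + 22)/5 = -5830 - 24/5*27 = -5830 - 648/5 = -29798/5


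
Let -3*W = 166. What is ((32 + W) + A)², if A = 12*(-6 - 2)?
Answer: 128164/9 ≈ 14240.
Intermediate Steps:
A = -96 (A = 12*(-8) = -96)
W = -166/3 (W = -⅓*166 = -166/3 ≈ -55.333)
((32 + W) + A)² = ((32 - 166/3) - 96)² = (-70/3 - 96)² = (-358/3)² = 128164/9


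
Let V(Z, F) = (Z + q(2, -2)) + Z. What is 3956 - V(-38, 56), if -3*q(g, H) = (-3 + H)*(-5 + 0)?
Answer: 12121/3 ≈ 4040.3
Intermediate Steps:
q(g, H) = -5 + 5*H/3 (q(g, H) = -(-3 + H)*(-5 + 0)/3 = -(-3 + H)*(-5)/3 = -(15 - 5*H)/3 = -5 + 5*H/3)
V(Z, F) = -25/3 + 2*Z (V(Z, F) = (Z + (-5 + (5/3)*(-2))) + Z = (Z + (-5 - 10/3)) + Z = (Z - 25/3) + Z = (-25/3 + Z) + Z = -25/3 + 2*Z)
3956 - V(-38, 56) = 3956 - (-25/3 + 2*(-38)) = 3956 - (-25/3 - 76) = 3956 - 1*(-253/3) = 3956 + 253/3 = 12121/3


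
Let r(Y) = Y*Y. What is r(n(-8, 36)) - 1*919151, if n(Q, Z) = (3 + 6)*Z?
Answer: -814175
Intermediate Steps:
n(Q, Z) = 9*Z
r(Y) = Y²
r(n(-8, 36)) - 1*919151 = (9*36)² - 1*919151 = 324² - 919151 = 104976 - 919151 = -814175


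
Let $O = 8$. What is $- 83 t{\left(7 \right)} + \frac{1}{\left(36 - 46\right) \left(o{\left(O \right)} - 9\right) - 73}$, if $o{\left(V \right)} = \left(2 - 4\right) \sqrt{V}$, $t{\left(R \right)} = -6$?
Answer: $\frac{1449661}{2911} + \frac{40 \sqrt{2}}{2911} \approx 498.01$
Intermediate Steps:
$o{\left(V \right)} = - 2 \sqrt{V}$
$- 83 t{\left(7 \right)} + \frac{1}{\left(36 - 46\right) \left(o{\left(O \right)} - 9\right) - 73} = \left(-83\right) \left(-6\right) + \frac{1}{\left(36 - 46\right) \left(- 2 \sqrt{8} - 9\right) - 73} = 498 + \frac{1}{- 10 \left(- 2 \cdot 2 \sqrt{2} - 9\right) - 73} = 498 + \frac{1}{- 10 \left(- 4 \sqrt{2} - 9\right) - 73} = 498 + \frac{1}{- 10 \left(-9 - 4 \sqrt{2}\right) - 73} = 498 + \frac{1}{\left(90 + 40 \sqrt{2}\right) - 73} = 498 + \frac{1}{17 + 40 \sqrt{2}}$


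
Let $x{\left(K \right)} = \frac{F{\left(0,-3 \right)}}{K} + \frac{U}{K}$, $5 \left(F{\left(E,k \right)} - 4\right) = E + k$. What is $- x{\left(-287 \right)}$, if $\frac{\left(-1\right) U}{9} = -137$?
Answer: $\frac{6182}{1435} \approx 4.308$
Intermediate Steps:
$U = 1233$ ($U = \left(-9\right) \left(-137\right) = 1233$)
$F{\left(E,k \right)} = 4 + \frac{E}{5} + \frac{k}{5}$ ($F{\left(E,k \right)} = 4 + \frac{E + k}{5} = 4 + \left(\frac{E}{5} + \frac{k}{5}\right) = 4 + \frac{E}{5} + \frac{k}{5}$)
$x{\left(K \right)} = \frac{6182}{5 K}$ ($x{\left(K \right)} = \frac{4 + \frac{1}{5} \cdot 0 + \frac{1}{5} \left(-3\right)}{K} + \frac{1233}{K} = \frac{4 + 0 - \frac{3}{5}}{K} + \frac{1233}{K} = \frac{17}{5 K} + \frac{1233}{K} = \frac{6182}{5 K}$)
$- x{\left(-287 \right)} = - \frac{6182}{5 \left(-287\right)} = - \frac{6182 \left(-1\right)}{5 \cdot 287} = \left(-1\right) \left(- \frac{6182}{1435}\right) = \frac{6182}{1435}$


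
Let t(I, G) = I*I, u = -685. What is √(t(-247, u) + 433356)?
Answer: √494365 ≈ 703.11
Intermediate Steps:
t(I, G) = I²
√(t(-247, u) + 433356) = √((-247)² + 433356) = √(61009 + 433356) = √494365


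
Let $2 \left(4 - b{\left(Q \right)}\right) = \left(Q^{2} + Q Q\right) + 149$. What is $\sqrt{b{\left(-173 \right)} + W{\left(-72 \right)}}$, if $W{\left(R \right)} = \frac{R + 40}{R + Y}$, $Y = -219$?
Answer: $\frac{23 i \sqrt{19208910}}{582} \approx 173.2 i$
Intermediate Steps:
$b{\left(Q \right)} = - \frac{141}{2} - Q^{2}$ ($b{\left(Q \right)} = 4 - \frac{\left(Q^{2} + Q Q\right) + 149}{2} = 4 - \frac{\left(Q^{2} + Q^{2}\right) + 149}{2} = 4 - \frac{2 Q^{2} + 149}{2} = 4 - \frac{149 + 2 Q^{2}}{2} = 4 - \left(\frac{149}{2} + Q^{2}\right) = - \frac{141}{2} - Q^{2}$)
$W{\left(R \right)} = \frac{40 + R}{-219 + R}$ ($W{\left(R \right)} = \frac{R + 40}{R - 219} = \frac{40 + R}{-219 + R}$)
$\sqrt{b{\left(-173 \right)} + W{\left(-72 \right)}} = \sqrt{\left(- \frac{141}{2} - \left(-173\right)^{2}\right) + \frac{40 - 72}{-219 - 72}} = \sqrt{\left(- \frac{141}{2} - 29929\right) + \frac{1}{-291} \left(-32\right)} = \sqrt{\left(- \frac{141}{2} - 29929\right) - - \frac{32}{291}} = \sqrt{- \frac{59999}{2} + \frac{32}{291}} = \sqrt{- \frac{17459645}{582}} = \frac{23 i \sqrt{19208910}}{582}$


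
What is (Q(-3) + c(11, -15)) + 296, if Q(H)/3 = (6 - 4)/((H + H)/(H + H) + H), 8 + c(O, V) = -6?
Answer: 279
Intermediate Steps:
c(O, V) = -14 (c(O, V) = -8 - 6 = -14)
Q(H) = 6/(1 + H) (Q(H) = 3*((6 - 4)/((H + H)/(H + H) + H)) = 3*(2/((2*H)/((2*H)) + H)) = 3*(2/((2*H)*(1/(2*H)) + H)) = 3*(2/(1 + H)) = 6/(1 + H))
(Q(-3) + c(11, -15)) + 296 = (6/(1 - 3) - 14) + 296 = (6/(-2) - 14) + 296 = (6*(-1/2) - 14) + 296 = (-3 - 14) + 296 = -17 + 296 = 279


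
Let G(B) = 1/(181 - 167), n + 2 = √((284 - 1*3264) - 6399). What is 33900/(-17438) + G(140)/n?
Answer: -1113301669/572672639 - I*√9379/131362 ≈ -1.944 - 0.00073724*I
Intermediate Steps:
n = -2 + I*√9379 (n = -2 + √((284 - 1*3264) - 6399) = -2 + √((284 - 3264) - 6399) = -2 + √(-2980 - 6399) = -2 + √(-9379) = -2 + I*√9379 ≈ -2.0 + 96.845*I)
G(B) = 1/14
33900/(-17438) + G(140)/n = 33900/(-17438) + 1/(14*(-2 + I*√9379)) = 33900*(-1/17438) + 1/(14*(-2 + I*√9379)) = -16950/8719 + 1/(14*(-2 + I*√9379))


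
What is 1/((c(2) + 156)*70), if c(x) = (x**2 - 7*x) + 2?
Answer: 1/10360 ≈ 9.6525e-5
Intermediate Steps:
c(x) = 2 + x**2 - 7*x
1/((c(2) + 156)*70) = 1/(((2 + 2**2 - 7*2) + 156)*70) = 1/(((2 + 4 - 14) + 156)*70) = 1/((-8 + 156)*70) = 1/(148*70) = 1/10360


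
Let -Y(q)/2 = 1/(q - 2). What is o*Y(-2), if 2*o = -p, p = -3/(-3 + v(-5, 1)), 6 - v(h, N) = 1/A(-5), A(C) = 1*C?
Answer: 15/64 ≈ 0.23438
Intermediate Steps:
Y(q) = -2/(-2 + q) (Y(q) = -2/(q - 2) = -2/(-2 + q))
A(C) = C
v(h, N) = 31/5 (v(h, N) = 6 - 1/(-5) = 6 - 1*(-⅕) = 6 + ⅕ = 31/5)
p = -15/16 (p = -3/(-3 + 31/5) = -3/16/5 = -3*5/16 = -15/16 ≈ -0.93750)
o = 15/32 (o = (-1*(-15/16))/2 = (½)*(15/16) = 15/32 ≈ 0.46875)
o*Y(-2) = 15*(-2/(-2 - 2))/32 = 15*(-2/(-4))/32 = 15*(-2*(-¼))/32 = (15/32)*(½) = 15/64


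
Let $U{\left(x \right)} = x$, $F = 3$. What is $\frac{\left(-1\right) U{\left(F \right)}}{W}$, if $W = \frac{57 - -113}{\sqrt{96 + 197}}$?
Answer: $- \frac{3 \sqrt{293}}{170} \approx -0.30207$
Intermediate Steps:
$W = \frac{170 \sqrt{293}}{293}$ ($W = \frac{57 + 113}{\sqrt{293}} = 170 \frac{\sqrt{293}}{293} = \frac{170 \sqrt{293}}{293} \approx 9.9315$)
$\frac{\left(-1\right) U{\left(F \right)}}{W} = \frac{\left(-1\right) 3}{\frac{170}{293} \sqrt{293}} = - 3 \frac{\sqrt{293}}{170} = - \frac{3 \sqrt{293}}{170}$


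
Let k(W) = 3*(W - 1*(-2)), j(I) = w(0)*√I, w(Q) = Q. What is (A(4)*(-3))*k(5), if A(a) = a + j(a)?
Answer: -252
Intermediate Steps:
j(I) = 0 (j(I) = 0*√I = 0)
k(W) = 6 + 3*W (k(W) = 3*(W + 2) = 3*(2 + W) = 6 + 3*W)
A(a) = a (A(a) = a + 0 = a)
(A(4)*(-3))*k(5) = (4*(-3))*(6 + 3*5) = -12*(6 + 15) = -12*21 = -252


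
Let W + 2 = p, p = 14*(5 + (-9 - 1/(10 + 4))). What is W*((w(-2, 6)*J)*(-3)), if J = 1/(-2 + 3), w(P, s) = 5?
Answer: 885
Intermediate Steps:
J = 1 (J = 1/1 = 1)
p = -57 (p = 14*(5 + (-9 - 1/14)) = 14*(5 - 127/14) = 14*(-57/14) = -57)
W = -59 (W = -2 - 57 = -59)
W*((w(-2, 6)*J)*(-3)) = -59*5*1*(-3) = -295*(-3) = -59*(-15) = 885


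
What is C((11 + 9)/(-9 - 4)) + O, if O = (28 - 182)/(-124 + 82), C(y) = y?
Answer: 83/39 ≈ 2.1282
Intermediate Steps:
O = 11/3 (O = -154/(-42) = -154*(-1/42) = 11/3 ≈ 3.6667)
C((11 + 9)/(-9 - 4)) + O = (11 + 9)/(-9 - 4) + 11/3 = 20/(-13) + 11/3 = 20*(-1/13) + 11/3 = -20/13 + 11/3 = 83/39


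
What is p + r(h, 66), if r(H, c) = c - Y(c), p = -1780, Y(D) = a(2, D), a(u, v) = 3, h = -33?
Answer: -1717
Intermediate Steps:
Y(D) = 3
r(H, c) = -3 + c (r(H, c) = c - 1*3 = c - 3 = -3 + c)
p + r(h, 66) = -1780 + (-3 + 66) = -1780 + 63 = -1717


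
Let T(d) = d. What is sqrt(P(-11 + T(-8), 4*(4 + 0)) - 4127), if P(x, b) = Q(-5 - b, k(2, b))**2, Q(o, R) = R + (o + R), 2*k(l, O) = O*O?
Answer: sqrt(51098) ≈ 226.05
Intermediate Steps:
k(l, O) = O**2/2 (k(l, O) = (O*O)/2 = O**2/2)
Q(o, R) = o + 2*R (Q(o, R) = R + (R + o) = o + 2*R)
P(x, b) = (-5 + b**2 - b)**2 (P(x, b) = ((-5 - b) + 2*(b**2/2))**2 = ((-5 - b) + b**2)**2 = (-5 + b**2 - b)**2)
sqrt(P(-11 + T(-8), 4*(4 + 0)) - 4127) = sqrt((5 + 4*(4 + 0) - (4*(4 + 0))**2)**2 - 4127) = sqrt((5 + 4*4 - (4*4)**2)**2 - 4127) = sqrt((5 + 16 - 1*16**2)**2 - 4127) = sqrt((5 + 16 - 1*256)**2 - 4127) = sqrt((5 + 16 - 256)**2 - 4127) = sqrt((-235)**2 - 4127) = sqrt(55225 - 4127) = sqrt(51098)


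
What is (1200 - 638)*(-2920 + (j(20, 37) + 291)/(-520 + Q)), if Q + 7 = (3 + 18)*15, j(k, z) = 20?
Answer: -174037631/106 ≈ -1.6419e+6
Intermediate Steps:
Q = 308 (Q = -7 + (3 + 18)*15 = -7 + 21*15 = -7 + 315 = 308)
(1200 - 638)*(-2920 + (j(20, 37) + 291)/(-520 + Q)) = (1200 - 638)*(-2920 + (20 + 291)/(-520 + 308)) = 562*(-2920 + 311/(-212)) = 562*(-2920 + 311*(-1/212)) = 562*(-2920 - 311/212) = 562*(-619351/212) = -174037631/106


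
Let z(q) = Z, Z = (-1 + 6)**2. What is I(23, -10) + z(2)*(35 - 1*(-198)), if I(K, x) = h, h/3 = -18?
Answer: 5771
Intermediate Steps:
h = -54 (h = 3*(-18) = -54)
Z = 25 (Z = 5**2 = 25)
z(q) = 25
I(K, x) = -54
I(23, -10) + z(2)*(35 - 1*(-198)) = -54 + 25*(35 - 1*(-198)) = -54 + 25*(35 + 198) = -54 + 25*233 = -54 + 5825 = 5771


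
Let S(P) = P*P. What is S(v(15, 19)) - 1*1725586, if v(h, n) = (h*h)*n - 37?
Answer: 16235058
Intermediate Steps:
v(h, n) = -37 + n*h² (v(h, n) = h²*n - 37 = n*h² - 37 = -37 + n*h²)
S(P) = P²
S(v(15, 19)) - 1*1725586 = (-37 + 19*15²)² - 1*1725586 = (-37 + 19*225)² - 1725586 = (-37 + 4275)² - 1725586 = 4238² - 1725586 = 17960644 - 1725586 = 16235058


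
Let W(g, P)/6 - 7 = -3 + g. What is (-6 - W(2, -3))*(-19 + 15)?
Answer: 168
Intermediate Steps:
W(g, P) = 24 + 6*g (W(g, P) = 42 + 6*(-3 + g) = 42 + (-18 + 6*g) = 24 + 6*g)
(-6 - W(2, -3))*(-19 + 15) = (-6 - (24 + 6*2))*(-19 + 15) = (-6 - (24 + 12))*(-4) = (-6 - 1*36)*(-4) = (-6 - 36)*(-4) = -42*(-4) = 168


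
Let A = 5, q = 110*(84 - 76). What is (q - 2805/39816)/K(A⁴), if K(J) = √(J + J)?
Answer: 467137*√2/26544 ≈ 24.888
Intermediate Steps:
q = 880 (q = 110*8 = 880)
K(J) = √2*√J (K(J) = √(2*J) = √2*√J)
(q - 2805/39816)/K(A⁴) = (880 - 2805/39816)/((√2*√(5⁴))) = (880 - 2805*1/39816)/((√2*√625)) = (880 - 935/13272)/((√2*25)) = 11678425/(13272*((25*√2))) = 11678425*(√2/50)/13272 = 467137*√2/26544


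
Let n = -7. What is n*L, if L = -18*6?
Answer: 756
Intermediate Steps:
L = -108 (L = -3*36 = -108)
n*L = -7*(-108) = 756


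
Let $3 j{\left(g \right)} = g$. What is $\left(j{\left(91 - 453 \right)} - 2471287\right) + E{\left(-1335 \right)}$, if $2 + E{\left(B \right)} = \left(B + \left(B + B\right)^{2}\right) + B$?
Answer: $\frac{13964461}{3} \approx 4.6548 \cdot 10^{6}$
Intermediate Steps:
$j{\left(g \right)} = \frac{g}{3}$
$E{\left(B \right)} = -2 + 2 B + 4 B^{2}$ ($E{\left(B \right)} = -2 + \left(\left(B + \left(B + B\right)^{2}\right) + B\right) = -2 + \left(\left(B + \left(2 B\right)^{2}\right) + B\right) = -2 + \left(\left(B + 4 B^{2}\right) + B\right) = -2 + \left(2 B + 4 B^{2}\right) = -2 + 2 B + 4 B^{2}$)
$\left(j{\left(91 - 453 \right)} - 2471287\right) + E{\left(-1335 \right)} = \left(\frac{91 - 453}{3} - 2471287\right) + \left(-2 + 2 \left(-1335\right) + 4 \left(-1335\right)^{2}\right) = \left(\frac{1}{3} \left(-362\right) - 2471287\right) - -7126228 = \left(- \frac{362}{3} - 2471287\right) - -7126228 = - \frac{7414223}{3} + 7126228 = \frac{13964461}{3}$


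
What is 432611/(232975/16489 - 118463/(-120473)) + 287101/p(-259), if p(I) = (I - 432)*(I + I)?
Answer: 76902699619302883707/2686372437318479 ≈ 28627.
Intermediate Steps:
p(I) = 2*I*(-432 + I) (p(I) = (-432 + I)*(2*I) = 2*I*(-432 + I))
432611/(232975/16489 - 118463/(-120473)) + 287101/p(-259) = 432611/(232975/16489 - 118463/(-120473)) + 287101/((2*(-259)*(-432 - 259))) = 432611/(232975*(1/16489) - 118463*(-1/120473)) + 287101/((2*(-259)*(-691))) = 432611/(232975/16489 + 118463/120473) + 287101/357938 = 432611/(30020533582/1986479297) + 287101*(1/357938) = 432611*(1986479297/30020533582) + 287101/357938 = 859372795154467/30020533582 + 287101/357938 = 76902699619302883707/2686372437318479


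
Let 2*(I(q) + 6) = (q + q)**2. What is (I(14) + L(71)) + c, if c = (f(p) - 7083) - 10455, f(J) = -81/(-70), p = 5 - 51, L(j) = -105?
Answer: -1207909/70 ≈ -17256.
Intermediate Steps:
p = -46
f(J) = 81/70 (f(J) = -81*(-1/70) = 81/70)
c = -1227579/70 (c = (81/70 - 7083) - 10455 = -495729/70 - 10455 = -1227579/70 ≈ -17537.)
I(q) = -6 + 2*q**2 (I(q) = -6 + (q + q)**2/2 = -6 + (2*q)**2/2 = -6 + (4*q**2)/2 = -6 + 2*q**2)
(I(14) + L(71)) + c = ((-6 + 2*14**2) - 105) - 1227579/70 = ((-6 + 2*196) - 105) - 1227579/70 = ((-6 + 392) - 105) - 1227579/70 = (386 - 105) - 1227579/70 = 281 - 1227579/70 = -1207909/70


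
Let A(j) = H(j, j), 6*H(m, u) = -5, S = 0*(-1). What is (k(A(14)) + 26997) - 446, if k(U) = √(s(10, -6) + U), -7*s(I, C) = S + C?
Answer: 26551 + √42/42 ≈ 26551.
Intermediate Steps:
S = 0
H(m, u) = -⅚ (H(m, u) = (⅙)*(-5) = -⅚)
A(j) = -⅚
s(I, C) = -C/7 (s(I, C) = -(0 + C)/7 = -C/7)
k(U) = √(6/7 + U) (k(U) = √(-⅐*(-6) + U) = √(6/7 + U))
(k(A(14)) + 26997) - 446 = (√(42 + 49*(-⅚))/7 + 26997) - 446 = (√(42 - 245/6)/7 + 26997) - 446 = (√(7/6)/7 + 26997) - 446 = ((√42/6)/7 + 26997) - 446 = (√42/42 + 26997) - 446 = (26997 + √42/42) - 446 = 26551 + √42/42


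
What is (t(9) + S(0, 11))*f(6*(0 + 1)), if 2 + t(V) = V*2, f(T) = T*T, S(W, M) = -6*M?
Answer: -1800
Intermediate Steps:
f(T) = T²
t(V) = -2 + 2*V (t(V) = -2 + V*2 = -2 + 2*V)
(t(9) + S(0, 11))*f(6*(0 + 1)) = ((-2 + 2*9) - 6*11)*(6*(0 + 1))² = ((-2 + 18) - 66)*(6*1)² = (16 - 66)*6² = -50*36 = -1800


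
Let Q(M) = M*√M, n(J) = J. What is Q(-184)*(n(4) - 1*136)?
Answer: 48576*I*√46 ≈ 3.2946e+5*I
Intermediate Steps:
Q(M) = M^(3/2)
Q(-184)*(n(4) - 1*136) = (-184)^(3/2)*(4 - 1*136) = (-368*I*√46)*(4 - 136) = -368*I*√46*(-132) = 48576*I*√46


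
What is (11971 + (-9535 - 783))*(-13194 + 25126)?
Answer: 19723596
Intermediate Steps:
(11971 + (-9535 - 783))*(-13194 + 25126) = (11971 - 10318)*11932 = 1653*11932 = 19723596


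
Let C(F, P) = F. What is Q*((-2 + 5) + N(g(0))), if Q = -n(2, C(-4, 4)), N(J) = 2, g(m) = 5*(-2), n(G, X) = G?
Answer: -10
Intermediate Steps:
g(m) = -10
Q = -2 (Q = -1*2 = -2)
Q*((-2 + 5) + N(g(0))) = -2*((-2 + 5) + 2) = -2*(3 + 2) = -2*5 = -10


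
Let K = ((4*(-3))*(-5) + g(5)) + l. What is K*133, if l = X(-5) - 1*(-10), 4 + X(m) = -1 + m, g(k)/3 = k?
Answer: 9975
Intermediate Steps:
g(k) = 3*k
X(m) = -5 + m (X(m) = -4 + (-1 + m) = -5 + m)
l = 0 (l = (-5 - 5) - 1*(-10) = -10 + 10 = 0)
K = 75 (K = ((4*(-3))*(-5) + 3*5) + 0 = (-12*(-5) + 15) + 0 = (60 + 15) + 0 = 75 + 0 = 75)
K*133 = 75*133 = 9975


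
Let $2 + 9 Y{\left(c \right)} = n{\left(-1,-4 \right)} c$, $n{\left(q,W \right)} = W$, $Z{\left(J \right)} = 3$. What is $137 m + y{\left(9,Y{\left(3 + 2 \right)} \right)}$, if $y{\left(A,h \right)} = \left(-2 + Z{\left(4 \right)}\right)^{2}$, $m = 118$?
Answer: $16167$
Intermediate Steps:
$Y{\left(c \right)} = - \frac{2}{9} - \frac{4 c}{9}$ ($Y{\left(c \right)} = - \frac{2}{9} + \frac{\left(-4\right) c}{9} = - \frac{2}{9} - \frac{4 c}{9}$)
$y{\left(A,h \right)} = 1$ ($y{\left(A,h \right)} = \left(-2 + 3\right)^{2} = 1^{2} = 1$)
$137 m + y{\left(9,Y{\left(3 + 2 \right)} \right)} = 137 \cdot 118 + 1 = 16166 + 1 = 16167$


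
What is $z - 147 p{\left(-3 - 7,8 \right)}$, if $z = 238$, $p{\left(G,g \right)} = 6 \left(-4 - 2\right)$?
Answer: $5530$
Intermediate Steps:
$p{\left(G,g \right)} = -36$ ($p{\left(G,g \right)} = 6 \left(-6\right) = -36$)
$z - 147 p{\left(-3 - 7,8 \right)} = 238 - -5292 = 238 + 5292 = 5530$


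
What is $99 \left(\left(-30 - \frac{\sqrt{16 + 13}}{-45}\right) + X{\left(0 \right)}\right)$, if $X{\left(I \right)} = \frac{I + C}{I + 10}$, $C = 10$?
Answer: $-2871 + \frac{11 \sqrt{29}}{5} \approx -2859.2$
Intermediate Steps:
$X{\left(I \right)} = 1$ ($X{\left(I \right)} = \frac{I + 10}{I + 10} = \frac{10 + I}{10 + I} = 1$)
$99 \left(\left(-30 - \frac{\sqrt{16 + 13}}{-45}\right) + X{\left(0 \right)}\right) = 99 \left(\left(-30 - \frac{\sqrt{16 + 13}}{-45}\right) + 1\right) = 99 \left(\left(-30 - \sqrt{29} \left(- \frac{1}{45}\right)\right) + 1\right) = 99 \left(\left(-30 - - \frac{\sqrt{29}}{45}\right) + 1\right) = 99 \left(\left(-30 + \frac{\sqrt{29}}{45}\right) + 1\right) = 99 \left(-29 + \frac{\sqrt{29}}{45}\right) = -2871 + \frac{11 \sqrt{29}}{5}$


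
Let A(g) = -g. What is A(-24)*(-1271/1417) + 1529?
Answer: 2136089/1417 ≈ 1507.5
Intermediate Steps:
A(-24)*(-1271/1417) + 1529 = (-1*(-24))*(-1271/1417) + 1529 = 24*(-1271*1/1417) + 1529 = 24*(-1271/1417) + 1529 = -30504/1417 + 1529 = 2136089/1417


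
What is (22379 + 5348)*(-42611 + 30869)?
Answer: -325570434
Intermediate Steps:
(22379 + 5348)*(-42611 + 30869) = 27727*(-11742) = -325570434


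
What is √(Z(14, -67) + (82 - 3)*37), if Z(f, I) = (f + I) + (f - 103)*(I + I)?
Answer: 6*√411 ≈ 121.64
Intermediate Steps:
Z(f, I) = I + f + 2*I*(-103 + f) (Z(f, I) = (I + f) + (-103 + f)*(2*I) = (I + f) + 2*I*(-103 + f) = I + f + 2*I*(-103 + f))
√(Z(14, -67) + (82 - 3)*37) = √((14 - 205*(-67) + 2*(-67)*14) + (82 - 3)*37) = √((14 + 13735 - 1876) + 79*37) = √(11873 + 2923) = √14796 = 6*√411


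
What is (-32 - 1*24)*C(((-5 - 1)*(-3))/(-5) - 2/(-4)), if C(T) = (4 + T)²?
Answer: -1134/25 ≈ -45.360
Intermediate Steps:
(-32 - 1*24)*C(((-5 - 1)*(-3))/(-5) - 2/(-4)) = (-32 - 1*24)*(4 + (((-5 - 1)*(-3))/(-5) - 2/(-4)))² = (-32 - 24)*(4 + (-6*(-3)*(-⅕) - 2*(-¼)))² = -56*(4 + (18*(-⅕) + ½))² = -56*(4 + (-18/5 + ½))² = -56*(4 - 31/10)² = -56*(9/10)² = -56*81/100 = -1134/25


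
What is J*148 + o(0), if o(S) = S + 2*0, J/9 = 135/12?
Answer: 14985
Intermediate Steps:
J = 405/4 (J = 9*(135/12) = 9*(135*(1/12)) = 9*(45/4) = 405/4 ≈ 101.25)
o(S) = S (o(S) = S + 0 = S)
J*148 + o(0) = (405/4)*148 + 0 = 14985 + 0 = 14985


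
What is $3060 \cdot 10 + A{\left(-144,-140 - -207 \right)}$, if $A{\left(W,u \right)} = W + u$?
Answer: $30523$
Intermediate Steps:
$3060 \cdot 10 + A{\left(-144,-140 - -207 \right)} = 3060 \cdot 10 - 77 = 30600 + \left(-144 + \left(-140 + 207\right)\right) = 30600 + \left(-144 + 67\right) = 30600 - 77 = 30523$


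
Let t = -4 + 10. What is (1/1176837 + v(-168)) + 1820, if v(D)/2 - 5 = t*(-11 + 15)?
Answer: 2210099887/1176837 ≈ 1878.0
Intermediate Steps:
t = 6
v(D) = 58 (v(D) = 10 + 2*(6*(-11 + 15)) = 10 + 2*(6*4) = 10 + 2*24 = 10 + 48 = 58)
(1/1176837 + v(-168)) + 1820 = (1/1176837 + 58) + 1820 = 68256547/1176837 + 1820 = 2210099887/1176837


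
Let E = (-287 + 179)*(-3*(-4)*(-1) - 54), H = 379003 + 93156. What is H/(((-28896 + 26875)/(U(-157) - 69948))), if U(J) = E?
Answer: 29661028380/2021 ≈ 1.4676e+7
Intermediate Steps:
H = 472159
E = 7128 (E = -108*(12*(-1) - 54) = -108*(-12 - 54) = -108*(-66) = 7128)
U(J) = 7128
H/(((-28896 + 26875)/(U(-157) - 69948))) = 472159/(((-28896 + 26875)/(7128 - 69948))) = 472159/((-2021/(-62820))) = 472159/((-2021*(-1/62820))) = 472159/(2021/62820) = 472159*(62820/2021) = 29661028380/2021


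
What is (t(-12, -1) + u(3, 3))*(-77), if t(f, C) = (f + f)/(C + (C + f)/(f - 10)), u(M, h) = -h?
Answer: -12859/3 ≈ -4286.3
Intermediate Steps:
t(f, C) = 2*f/(C + (C + f)/(-10 + f)) (t(f, C) = (2*f)/(C + (C + f)/(-10 + f)) = 2*f/(C + (C + f)/(-10 + f)))
(t(-12, -1) + u(3, 3))*(-77) = (2*(-12)*(-10 - 12)/(-12 - 9*(-1) - 1*(-12)) - 1*3)*(-77) = (2*(-12)*(-22)/(-12 + 9 + 12) - 3)*(-77) = (2*(-12)*(-22)/9 - 3)*(-77) = (2*(-12)*(1/9)*(-22) - 3)*(-77) = (176/3 - 3)*(-77) = (167/3)*(-77) = -12859/3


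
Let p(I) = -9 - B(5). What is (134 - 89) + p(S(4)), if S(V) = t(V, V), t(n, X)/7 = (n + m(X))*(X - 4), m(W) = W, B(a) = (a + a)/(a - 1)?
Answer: 67/2 ≈ 33.500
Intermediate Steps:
B(a) = 2*a/(-1 + a) (B(a) = (2*a)/(-1 + a) = 2*a/(-1 + a))
t(n, X) = 7*(-4 + X)*(X + n) (t(n, X) = 7*((n + X)*(X - 4)) = 7*((X + n)*(-4 + X)) = 7*((-4 + X)*(X + n)) = 7*(-4 + X)*(X + n))
S(V) = -56*V + 14*V² (S(V) = -28*V - 28*V + 7*V² + 7*V*V = -28*V - 28*V + 7*V² + 7*V² = -56*V + 14*V²)
p(I) = -23/2 (p(I) = -9 - 2*5/(-1 + 5) = -9 - 2*5/4 = -9 - 1*5/2 = -9 - 5/2 = -23/2)
(134 - 89) + p(S(4)) = (134 - 89) - 23/2 = 45 - 23/2 = 67/2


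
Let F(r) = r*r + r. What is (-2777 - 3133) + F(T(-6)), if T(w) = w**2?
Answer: -4578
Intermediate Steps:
F(r) = r + r**2 (F(r) = r**2 + r = r + r**2)
(-2777 - 3133) + F(T(-6)) = (-2777 - 3133) + (-6)**2*(1 + (-6)**2) = -5910 + 36*(1 + 36) = -5910 + 36*37 = -5910 + 1332 = -4578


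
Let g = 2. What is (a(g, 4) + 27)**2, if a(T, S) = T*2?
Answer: 961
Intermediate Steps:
a(T, S) = 2*T
(a(g, 4) + 27)**2 = (2*2 + 27)**2 = (4 + 27)**2 = 31**2 = 961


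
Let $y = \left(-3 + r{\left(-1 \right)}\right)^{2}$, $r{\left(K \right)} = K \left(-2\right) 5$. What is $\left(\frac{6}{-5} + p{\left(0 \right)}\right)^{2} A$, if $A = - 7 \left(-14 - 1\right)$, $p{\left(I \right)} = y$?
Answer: $\frac{1199541}{5} \approx 2.3991 \cdot 10^{5}$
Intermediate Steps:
$r{\left(K \right)} = - 10 K$ ($r{\left(K \right)} = - 2 K 5 = - 10 K$)
$y = 49$ ($y = \left(-3 - -10\right)^{2} = \left(-3 + 10\right)^{2} = 7^{2} = 49$)
$p{\left(I \right)} = 49$
$A = 105$ ($A = \left(-7\right) \left(-15\right) = 105$)
$\left(\frac{6}{-5} + p{\left(0 \right)}\right)^{2} A = \left(\frac{6}{-5} + 49\right)^{2} \cdot 105 = \left(6 \left(- \frac{1}{5}\right) + 49\right)^{2} \cdot 105 = \left(- \frac{6}{5} + 49\right)^{2} \cdot 105 = \left(\frac{239}{5}\right)^{2} \cdot 105 = \frac{57121}{25} \cdot 105 = \frac{1199541}{5}$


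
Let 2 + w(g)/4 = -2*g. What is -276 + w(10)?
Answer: -364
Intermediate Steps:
w(g) = -8 - 8*g (w(g) = -8 + 4*(-2*g) = -8 - 8*g)
-276 + w(10) = -276 + (-8 - 8*10) = -276 + (-8 - 80) = -276 - 88 = -364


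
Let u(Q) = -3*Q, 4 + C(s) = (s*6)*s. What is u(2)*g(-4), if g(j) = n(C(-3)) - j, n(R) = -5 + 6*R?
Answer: -1794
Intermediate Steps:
C(s) = -4 + 6*s² (C(s) = -4 + (s*6)*s = -4 + (6*s)*s = -4 + 6*s²)
g(j) = 295 - j (g(j) = (-5 + 6*(-4 + 6*(-3)²)) - j = (-5 + 6*(-4 + 6*9)) - j = (-5 + 6*(-4 + 54)) - j = (-5 + 6*50) - j = (-5 + 300) - j = 295 - j)
u(2)*g(-4) = (-3*2)*(295 - 1*(-4)) = -6*(295 + 4) = -6*299 = -1794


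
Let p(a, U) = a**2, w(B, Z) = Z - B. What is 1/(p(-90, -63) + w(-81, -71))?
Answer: 1/8110 ≈ 0.00012330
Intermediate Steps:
1/(p(-90, -63) + w(-81, -71)) = 1/((-90)**2 + (-71 - 1*(-81))) = 1/(8100 + (-71 + 81)) = 1/(8100 + 10) = 1/8110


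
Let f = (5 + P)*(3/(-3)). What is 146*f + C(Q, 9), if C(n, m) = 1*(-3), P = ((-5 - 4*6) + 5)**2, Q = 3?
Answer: -84829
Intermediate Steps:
P = 576 (P = ((-5 - 24) + 5)**2 = (-29 + 5)**2 = (-24)**2 = 576)
C(n, m) = -3
f = -581 (f = (5 + 576)*(3/(-3)) = 581*(3*(-1/3)) = 581*(-1) = -581)
146*f + C(Q, 9) = 146*(-581) - 3 = -84826 - 3 = -84829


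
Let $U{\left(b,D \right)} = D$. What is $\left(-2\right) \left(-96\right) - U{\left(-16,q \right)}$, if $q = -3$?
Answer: $195$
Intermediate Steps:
$\left(-2\right) \left(-96\right) - U{\left(-16,q \right)} = \left(-2\right) \left(-96\right) - -3 = 192 + 3 = 195$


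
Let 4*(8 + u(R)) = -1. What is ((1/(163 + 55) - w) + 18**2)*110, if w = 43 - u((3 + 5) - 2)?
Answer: 6540655/218 ≈ 30003.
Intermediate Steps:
u(R) = -33/4 (u(R) = -8 + (1/4)*(-1) = -8 - 1/4 = -33/4)
w = 205/4 (w = 43 - 1*(-33/4) = 43 + 33/4 = 205/4 ≈ 51.250)
((1/(163 + 55) - w) + 18**2)*110 = ((1/(163 + 55) - 1*205/4) + 18**2)*110 = ((1/218 - 205/4) + 324)*110 = (-22343/436 + 324)*110 = (118921/436)*110 = 6540655/218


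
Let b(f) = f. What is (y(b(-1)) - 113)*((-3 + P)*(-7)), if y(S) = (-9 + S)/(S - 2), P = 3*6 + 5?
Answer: 46060/3 ≈ 15353.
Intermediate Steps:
P = 23 (P = 18 + 5 = 23)
y(S) = (-9 + S)/(-2 + S)
(y(b(-1)) - 113)*((-3 + P)*(-7)) = ((-9 - 1)/(-2 - 1) - 113)*((-3 + 23)*(-7)) = (-10/(-3) - 113)*(20*(-7)) = (-⅓*(-10) - 113)*(-140) = (10/3 - 113)*(-140) = -329/3*(-140) = 46060/3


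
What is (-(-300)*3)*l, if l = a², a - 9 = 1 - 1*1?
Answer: 72900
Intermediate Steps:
a = 9 (a = 9 + (1 - 1*1) = 9 + (1 - 1) = 9 + 0 = 9)
l = 81 (l = 9² = 81)
(-(-300)*3)*l = -(-300)*3*81 = -50*(-18)*81 = 900*81 = 72900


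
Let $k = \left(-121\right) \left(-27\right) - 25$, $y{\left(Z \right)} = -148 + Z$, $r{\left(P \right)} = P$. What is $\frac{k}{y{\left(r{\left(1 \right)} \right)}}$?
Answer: $- \frac{3242}{147} \approx -22.054$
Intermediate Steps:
$k = 3242$ ($k = 3267 - 25 = 3242$)
$\frac{k}{y{\left(r{\left(1 \right)} \right)}} = \frac{3242}{-148 + 1} = \frac{3242}{-147} = 3242 \left(- \frac{1}{147}\right) = - \frac{3242}{147}$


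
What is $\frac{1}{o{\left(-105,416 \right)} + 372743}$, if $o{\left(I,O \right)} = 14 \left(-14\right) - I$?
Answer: $\frac{1}{372652} \approx 2.6835 \cdot 10^{-6}$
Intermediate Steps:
$o{\left(I,O \right)} = -196 - I$
$\frac{1}{o{\left(-105,416 \right)} + 372743} = \frac{1}{\left(-196 - -105\right) + 372743} = \frac{1}{\left(-196 + 105\right) + 372743} = \frac{1}{-91 + 372743} = \frac{1}{372652}$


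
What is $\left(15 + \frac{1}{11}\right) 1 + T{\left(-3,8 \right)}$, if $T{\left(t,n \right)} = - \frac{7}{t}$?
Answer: $\frac{575}{33} \approx 17.424$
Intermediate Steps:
$\left(15 + \frac{1}{11}\right) 1 + T{\left(-3,8 \right)} = \left(15 + \frac{1}{11}\right) 1 - \frac{7}{-3} = \left(15 + \frac{1}{11}\right) 1 - - \frac{7}{3} = \frac{166}{11} \cdot 1 + \frac{7}{3} = \frac{166}{11} + \frac{7}{3} = \frac{575}{33}$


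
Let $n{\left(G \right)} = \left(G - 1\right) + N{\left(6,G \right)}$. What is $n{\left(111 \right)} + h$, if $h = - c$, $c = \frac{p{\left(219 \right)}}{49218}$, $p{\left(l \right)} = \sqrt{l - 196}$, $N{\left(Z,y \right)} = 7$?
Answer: $117 - \frac{\sqrt{23}}{49218} \approx 117.0$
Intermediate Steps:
$p{\left(l \right)} = \sqrt{-196 + l}$
$n{\left(G \right)} = 6 + G$ ($n{\left(G \right)} = \left(G - 1\right) + 7 = \left(-1 + G\right) + 7 = 6 + G$)
$c = \frac{\sqrt{23}}{49218}$ ($c = \frac{\sqrt{-196 + 219}}{49218} = \sqrt{23} \cdot \frac{1}{49218} = \frac{\sqrt{23}}{49218} \approx 9.7441 \cdot 10^{-5}$)
$h = - \frac{\sqrt{23}}{49218} \approx -9.7441 \cdot 10^{-5}$
$n{\left(111 \right)} + h = \left(6 + 111\right) - \frac{\sqrt{23}}{49218} = 117 - \frac{\sqrt{23}}{49218}$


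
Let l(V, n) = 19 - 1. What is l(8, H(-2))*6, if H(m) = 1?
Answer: 108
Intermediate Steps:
l(V, n) = 18
l(8, H(-2))*6 = 18*6 = 108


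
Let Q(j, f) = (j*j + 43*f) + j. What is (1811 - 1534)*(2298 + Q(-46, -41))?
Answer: 721585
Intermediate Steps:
Q(j, f) = j + j² + 43*f (Q(j, f) = (j² + 43*f) + j = j + j² + 43*f)
(1811 - 1534)*(2298 + Q(-46, -41)) = (1811 - 1534)*(2298 + (-46 + (-46)² + 43*(-41))) = 277*(2298 + (-46 + 2116 - 1763)) = 277*(2298 + 307) = 277*2605 = 721585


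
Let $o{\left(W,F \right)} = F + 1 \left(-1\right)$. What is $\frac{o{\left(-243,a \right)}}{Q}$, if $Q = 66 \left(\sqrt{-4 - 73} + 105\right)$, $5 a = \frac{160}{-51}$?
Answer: $- \frac{415}{1779492} + \frac{83 i \sqrt{77}}{37369332} \approx -0.00023321 + 1.949 \cdot 10^{-5} i$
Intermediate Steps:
$a = - \frac{32}{51}$ ($a = \frac{160 \frac{1}{-51}}{5} = \frac{160 \left(- \frac{1}{51}\right)}{5} = \frac{1}{5} \left(- \frac{160}{51}\right) = - \frac{32}{51} \approx -0.62745$)
$Q = 6930 + 66 i \sqrt{77}$ ($Q = 66 \left(\sqrt{-77} + 105\right) = 66 \left(i \sqrt{77} + 105\right) = 66 \left(105 + i \sqrt{77}\right) = 6930 + 66 i \sqrt{77} \approx 6930.0 + 579.15 i$)
$o{\left(W,F \right)} = -1 + F$ ($o{\left(W,F \right)} = F - 1 = -1 + F$)
$\frac{o{\left(-243,a \right)}}{Q} = \frac{-1 - \frac{32}{51}}{6930 + 66 i \sqrt{77}} = - \frac{83}{51 \left(6930 + 66 i \sqrt{77}\right)}$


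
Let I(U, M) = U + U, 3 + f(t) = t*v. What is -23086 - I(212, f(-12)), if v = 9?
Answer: -23510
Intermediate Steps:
f(t) = -3 + 9*t (f(t) = -3 + t*9 = -3 + 9*t)
I(U, M) = 2*U
-23086 - I(212, f(-12)) = -23086 - 2*212 = -23086 - 1*424 = -23086 - 424 = -23510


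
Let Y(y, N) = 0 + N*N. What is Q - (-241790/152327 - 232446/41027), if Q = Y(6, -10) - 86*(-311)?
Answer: 23974276721358/892788547 ≈ 26853.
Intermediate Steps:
Y(y, N) = N**2 (Y(y, N) = 0 + N**2 = N**2)
Q = 26846 (Q = (-10)**2 - 86*(-311) = 100 + 26746 = 26846)
Q - (-241790/152327 - 232446/41027) = 26846 - (-241790/152327 - 232446/41027) = 26846 - 1*(-6475388596/892788547) = 26846 + 6475388596/892788547 = 23974276721358/892788547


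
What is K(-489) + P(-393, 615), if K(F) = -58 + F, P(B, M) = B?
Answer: -940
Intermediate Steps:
K(-489) + P(-393, 615) = (-58 - 489) - 393 = -547 - 393 = -940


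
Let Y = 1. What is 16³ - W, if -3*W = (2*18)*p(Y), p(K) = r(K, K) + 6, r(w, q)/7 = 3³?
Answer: 6436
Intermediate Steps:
r(w, q) = 189 (r(w, q) = 7*3³ = 7*27 = 189)
p(K) = 195 (p(K) = 189 + 6 = 195)
W = -2340 (W = -2*18*195/3 = -12*195 = -⅓*7020 = -2340)
16³ - W = 16³ - 1*(-2340) = 4096 + 2340 = 6436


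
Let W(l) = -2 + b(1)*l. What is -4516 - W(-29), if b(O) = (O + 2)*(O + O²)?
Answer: -4340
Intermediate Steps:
b(O) = (2 + O)*(O + O²)
W(l) = -2 + 6*l (W(l) = -2 + (1*(2 + 1² + 3*1))*l = -2 + (1*(2 + 1 + 3))*l = -2 + (1*6)*l = -2 + 6*l)
-4516 - W(-29) = -4516 - (-2 + 6*(-29)) = -4516 - (-2 - 174) = -4516 - 1*(-176) = -4516 + 176 = -4340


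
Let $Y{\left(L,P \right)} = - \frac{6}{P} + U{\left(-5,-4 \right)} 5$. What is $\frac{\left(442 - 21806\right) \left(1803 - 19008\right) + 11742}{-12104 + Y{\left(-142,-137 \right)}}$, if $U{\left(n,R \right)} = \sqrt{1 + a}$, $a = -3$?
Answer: $- \frac{13917728081169958}{458294578169} - \frac{5749247537815 i \sqrt{2}}{458294578169} \approx -30369.0 - 17.741 i$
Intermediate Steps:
$U{\left(n,R \right)} = i \sqrt{2}$ ($U{\left(n,R \right)} = \sqrt{1 - 3} = \sqrt{-2} = i \sqrt{2}$)
$Y{\left(L,P \right)} = - \frac{6}{P} + 5 i \sqrt{2}$ ($Y{\left(L,P \right)} = - \frac{6}{P} + i \sqrt{2} \cdot 5 = - \frac{6}{P} + 5 i \sqrt{2}$)
$\frac{\left(442 - 21806\right) \left(1803 - 19008\right) + 11742}{-12104 + Y{\left(-142,-137 \right)}} = \frac{\left(442 - 21806\right) \left(1803 - 19008\right) + 11742}{-12104 + \left(- \frac{6}{-137} + 5 i \sqrt{2}\right)} = \frac{\left(-21364\right) \left(-17205\right) + 11742}{-12104 + \left(\left(-6\right) \left(- \frac{1}{137}\right) + 5 i \sqrt{2}\right)} = \frac{367567620 + 11742}{-12104 + \left(\frac{6}{137} + 5 i \sqrt{2}\right)} = \frac{367579362}{- \frac{1658242}{137} + 5 i \sqrt{2}}$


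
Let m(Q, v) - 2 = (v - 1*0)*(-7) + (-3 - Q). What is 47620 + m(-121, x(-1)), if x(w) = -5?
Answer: 47775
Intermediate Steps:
m(Q, v) = -1 - Q - 7*v (m(Q, v) = 2 + ((v - 1*0)*(-7) + (-3 - Q)) = 2 + ((v + 0)*(-7) + (-3 - Q)) = 2 + (v*(-7) + (-3 - Q)) = 2 + (-7*v + (-3 - Q)) = 2 + (-3 - Q - 7*v) = -1 - Q - 7*v)
47620 + m(-121, x(-1)) = 47620 + (-1 - 1*(-121) - 7*(-5)) = 47620 + (-1 + 121 + 35) = 47620 + 155 = 47775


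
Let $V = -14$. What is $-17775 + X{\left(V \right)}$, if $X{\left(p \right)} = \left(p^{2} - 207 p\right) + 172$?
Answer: $-14509$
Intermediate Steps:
$X{\left(p \right)} = 172 + p^{2} - 207 p$
$-17775 + X{\left(V \right)} = -17775 + \left(172 + \left(-14\right)^{2} - -2898\right) = -17775 + \left(172 + 196 + 2898\right) = -17775 + 3266 = -14509$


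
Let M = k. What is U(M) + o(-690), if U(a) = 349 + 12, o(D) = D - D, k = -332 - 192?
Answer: 361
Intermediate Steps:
k = -524
o(D) = 0
M = -524
U(a) = 361
U(M) + o(-690) = 361 + 0 = 361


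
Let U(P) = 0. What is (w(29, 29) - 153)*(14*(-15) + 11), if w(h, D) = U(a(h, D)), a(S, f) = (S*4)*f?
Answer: 30447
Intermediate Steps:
a(S, f) = 4*S*f (a(S, f) = (4*S)*f = 4*S*f)
w(h, D) = 0
(w(29, 29) - 153)*(14*(-15) + 11) = (0 - 153)*(14*(-15) + 11) = -153*(-210 + 11) = -153*(-199) = 30447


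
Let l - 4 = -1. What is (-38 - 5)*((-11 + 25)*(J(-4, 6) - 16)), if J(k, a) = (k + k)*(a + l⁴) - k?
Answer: 426216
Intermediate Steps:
l = 3 (l = 4 - 1 = 3)
J(k, a) = -k + 2*k*(81 + a) (J(k, a) = (k + k)*(a + 3⁴) - k = (2*k)*(a + 81) - k = (2*k)*(81 + a) - k = 2*k*(81 + a) - k = -k + 2*k*(81 + a))
(-38 - 5)*((-11 + 25)*(J(-4, 6) - 16)) = (-38 - 5)*((-11 + 25)*(-4*(161 + 2*6) - 16)) = -602*(-4*(161 + 12) - 16) = -602*(-4*173 - 16) = -602*(-692 - 16) = -602*(-708) = -43*(-9912) = 426216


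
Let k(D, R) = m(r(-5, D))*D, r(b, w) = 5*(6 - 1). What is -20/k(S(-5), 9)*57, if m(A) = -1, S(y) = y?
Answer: -228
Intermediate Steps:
r(b, w) = 25 (r(b, w) = 5*5 = 25)
k(D, R) = -D
-20/k(S(-5), 9)*57 = -20/((-1*(-5)))*57 = -20/5*57 = -20*⅕*57 = -4*57 = -228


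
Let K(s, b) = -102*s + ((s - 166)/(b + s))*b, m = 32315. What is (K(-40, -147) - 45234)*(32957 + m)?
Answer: -504296693760/187 ≈ -2.6968e+9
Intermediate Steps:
K(s, b) = -102*s + b*(-166 + s)/(b + s) (K(s, b) = -102*s + ((-166 + s)/(b + s))*b = -102*s + b*(-166 + s)/(b + s))
(K(-40, -147) - 45234)*(32957 + m) = ((-166*(-147) - 102*(-40)² - 101*(-147)*(-40))/(-147 - 40) - 45234)*(32957 + 32315) = ((24402 - 102*1600 - 593880)/(-187) - 45234)*65272 = (-(24402 - 163200 - 593880)/187 - 45234)*65272 = (-1/187*(-732678) - 45234)*65272 = (732678/187 - 45234)*65272 = -7726080/187*65272 = -504296693760/187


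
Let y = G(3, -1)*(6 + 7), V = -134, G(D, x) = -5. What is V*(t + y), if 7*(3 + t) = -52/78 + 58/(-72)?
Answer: 1151663/126 ≈ 9140.2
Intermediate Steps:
t = -809/252 (t = -3 + (-52/78 + 58/(-72))/7 = -3 + (-52*1/78 + 58*(-1/72))/7 = -3 + (-2/3 - 29/36)/7 = -3 + (1/7)*(-53/36) = -3 - 53/252 = -809/252 ≈ -3.2103)
y = -65 (y = -5*(6 + 7) = -5*13 = -65)
V*(t + y) = -134*(-809/252 - 65) = -134*(-17189/252) = 1151663/126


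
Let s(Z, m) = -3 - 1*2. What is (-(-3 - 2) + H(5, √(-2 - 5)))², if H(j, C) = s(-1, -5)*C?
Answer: 25*(1 - I*√7)² ≈ -150.0 - 132.29*I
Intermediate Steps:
s(Z, m) = -5 (s(Z, m) = -3 - 2 = -5)
H(j, C) = -5*C
(-(-3 - 2) + H(5, √(-2 - 5)))² = (-(-3 - 2) - 5*√(-2 - 5))² = (-1*(-5) - 5*I*√7)² = (5 - 5*I*√7)²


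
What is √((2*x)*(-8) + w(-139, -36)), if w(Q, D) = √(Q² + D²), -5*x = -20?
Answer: √(-64 + √20617) ≈ 8.9211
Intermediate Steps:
x = 4 (x = -⅕*(-20) = 4)
w(Q, D) = √(D² + Q²)
√((2*x)*(-8) + w(-139, -36)) = √((2*4)*(-8) + √((-36)² + (-139)²)) = √(8*(-8) + √(1296 + 19321)) = √(-64 + √20617)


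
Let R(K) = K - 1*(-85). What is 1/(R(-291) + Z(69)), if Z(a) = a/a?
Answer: -1/205 ≈ -0.0048781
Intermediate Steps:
Z(a) = 1
R(K) = 85 + K (R(K) = K + 85 = 85 + K)
1/(R(-291) + Z(69)) = 1/((85 - 291) + 1) = 1/(-206 + 1) = 1/(-205) = -1/205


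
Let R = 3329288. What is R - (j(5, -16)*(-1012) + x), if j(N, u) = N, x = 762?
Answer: 3333586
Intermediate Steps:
R - (j(5, -16)*(-1012) + x) = 3329288 - (5*(-1012) + 762) = 3329288 - (-5060 + 762) = 3329288 - 1*(-4298) = 3329288 + 4298 = 3333586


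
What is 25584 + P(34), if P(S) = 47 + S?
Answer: 25665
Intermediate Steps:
25584 + P(34) = 25584 + (47 + 34) = 25584 + 81 = 25665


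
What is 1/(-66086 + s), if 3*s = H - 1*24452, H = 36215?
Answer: -1/62165 ≈ -1.6086e-5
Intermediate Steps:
s = 3921 (s = (36215 - 1*24452)/3 = (36215 - 24452)/3 = (⅓)*11763 = 3921)
1/(-66086 + s) = 1/(-66086 + 3921) = 1/(-62165) = -1/62165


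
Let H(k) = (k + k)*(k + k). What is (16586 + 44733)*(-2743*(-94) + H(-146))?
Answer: 21038916814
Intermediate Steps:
H(k) = 4*k² (H(k) = (2*k)*(2*k) = 4*k²)
(16586 + 44733)*(-2743*(-94) + H(-146)) = (16586 + 44733)*(-2743*(-94) + 4*(-146)²) = 61319*(257842 + 4*21316) = 61319*(257842 + 85264) = 61319*343106 = 21038916814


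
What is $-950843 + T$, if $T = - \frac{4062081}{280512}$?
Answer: $- \frac{88908977899}{93504} \approx -9.5086 \cdot 10^{5}$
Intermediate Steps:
$T = - \frac{1354027}{93504}$ ($T = \left(-4062081\right) \frac{1}{280512} = - \frac{1354027}{93504} \approx -14.481$)
$-950843 + T = -950843 - \frac{1354027}{93504} = - \frac{88908977899}{93504}$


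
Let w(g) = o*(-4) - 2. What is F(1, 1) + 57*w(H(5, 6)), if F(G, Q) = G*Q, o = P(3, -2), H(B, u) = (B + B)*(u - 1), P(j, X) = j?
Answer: -797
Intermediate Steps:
H(B, u) = 2*B*(-1 + u) (H(B, u) = (2*B)*(-1 + u) = 2*B*(-1 + u))
o = 3
w(g) = -14 (w(g) = 3*(-4) - 2 = -12 - 2 = -14)
F(1, 1) + 57*w(H(5, 6)) = 1*1 + 57*(-14) = 1 - 798 = -797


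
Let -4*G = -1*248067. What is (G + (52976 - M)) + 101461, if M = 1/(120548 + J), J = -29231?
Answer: 79063628351/365268 ≈ 2.1645e+5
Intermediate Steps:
M = 1/91317 (M = 1/(120548 - 29231) = 1/91317 ≈ 1.0951e-5)
G = 248067/4 (G = -(-1)*248067/4 = -¼*(-248067) = 248067/4 ≈ 62017.)
(G + (52976 - M)) + 101461 = (248067/4 + (52976 - 1*1/91317)) + 101461 = (248067/4 + (52976 - 1/91317)) + 101461 = (248067/4 + 4837609391/91317) + 101461 = 42003171803/365268 + 101461 = 79063628351/365268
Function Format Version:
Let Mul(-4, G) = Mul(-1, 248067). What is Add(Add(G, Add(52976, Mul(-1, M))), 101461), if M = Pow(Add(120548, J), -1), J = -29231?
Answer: Rational(79063628351, 365268) ≈ 2.1645e+5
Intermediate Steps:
M = Rational(1, 91317) (M = Pow(Add(120548, -29231), -1) = Pow(91317, -1) = Rational(1, 91317) ≈ 1.0951e-5)
G = Rational(248067, 4) (G = Mul(Rational(-1, 4), Mul(-1, 248067)) = Mul(Rational(-1, 4), -248067) = Rational(248067, 4) ≈ 62017.)
Add(Add(G, Add(52976, Mul(-1, M))), 101461) = Add(Add(Rational(248067, 4), Add(52976, Mul(-1, Rational(1, 91317)))), 101461) = Add(Add(Rational(248067, 4), Add(52976, Rational(-1, 91317))), 101461) = Add(Add(Rational(248067, 4), Rational(4837609391, 91317)), 101461) = Add(Rational(42003171803, 365268), 101461) = Rational(79063628351, 365268)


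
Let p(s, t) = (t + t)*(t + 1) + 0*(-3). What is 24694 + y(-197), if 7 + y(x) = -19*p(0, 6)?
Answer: 23091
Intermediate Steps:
p(s, t) = 2*t*(1 + t) (p(s, t) = (2*t)*(1 + t) + 0 = 2*t*(1 + t) + 0 = 2*t*(1 + t))
y(x) = -1603 (y(x) = -7 - 38*6*(1 + 6) = -7 - 38*6*7 = -7 - 19*84 = -7 - 1596 = -1603)
24694 + y(-197) = 24694 - 1603 = 23091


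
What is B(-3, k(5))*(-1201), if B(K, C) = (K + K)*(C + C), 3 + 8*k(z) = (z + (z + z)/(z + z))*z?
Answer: 97281/2 ≈ 48641.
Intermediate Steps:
k(z) = -3/8 + z*(1 + z)/8 (k(z) = -3/8 + ((z + (z + z)/(z + z))*z)/8 = -3/8 + ((z + (2*z)/((2*z)))*z)/8 = -3/8 + ((z + (2*z)*(1/(2*z)))*z)/8 = -3/8 + ((z + 1)*z)/8 = -3/8 + ((1 + z)*z)/8 = -3/8 + (z*(1 + z))/8 = -3/8 + z*(1 + z)/8)
B(K, C) = 4*C*K (B(K, C) = (2*K)*(2*C) = 4*C*K)
B(-3, k(5))*(-1201) = (4*(-3/8 + (⅛)*5 + (⅛)*5²)*(-3))*(-1201) = (4*(-3/8 + 5/8 + (⅛)*25)*(-3))*(-1201) = (4*(-3/8 + 5/8 + 25/8)*(-3))*(-1201) = (4*(27/8)*(-3))*(-1201) = -81/2*(-1201) = 97281/2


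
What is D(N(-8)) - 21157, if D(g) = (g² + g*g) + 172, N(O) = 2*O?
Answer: -20473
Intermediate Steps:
D(g) = 172 + 2*g² (D(g) = (g² + g²) + 172 = 2*g² + 172 = 172 + 2*g²)
D(N(-8)) - 21157 = (172 + 2*(2*(-8))²) - 21157 = (172 + 2*(-16)²) - 21157 = (172 + 2*256) - 21157 = (172 + 512) - 21157 = 684 - 21157 = -20473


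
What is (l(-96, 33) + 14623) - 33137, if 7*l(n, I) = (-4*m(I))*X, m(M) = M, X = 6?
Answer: -130390/7 ≈ -18627.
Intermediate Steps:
l(n, I) = -24*I/7 (l(n, I) = (-4*I*6)/7 = (-24*I)/7 = -24*I/7)
(l(-96, 33) + 14623) - 33137 = (-24/7*33 + 14623) - 33137 = (-792/7 + 14623) - 33137 = 101569/7 - 33137 = -130390/7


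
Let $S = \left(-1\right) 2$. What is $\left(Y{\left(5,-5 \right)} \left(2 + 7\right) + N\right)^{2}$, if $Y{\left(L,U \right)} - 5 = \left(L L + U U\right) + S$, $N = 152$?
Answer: $395641$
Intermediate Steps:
$S = -2$
$Y{\left(L,U \right)} = 3 + L^{2} + U^{2}$ ($Y{\left(L,U \right)} = 5 - \left(2 - L L - U U\right) = 5 - \left(2 - L^{2} - U^{2}\right) = 5 + \left(-2 + L^{2} + U^{2}\right) = 3 + L^{2} + U^{2}$)
$\left(Y{\left(5,-5 \right)} \left(2 + 7\right) + N\right)^{2} = \left(\left(3 + 5^{2} + \left(-5\right)^{2}\right) \left(2 + 7\right) + 152\right)^{2} = \left(\left(3 + 25 + 25\right) 9 + 152\right)^{2} = \left(53 \cdot 9 + 152\right)^{2} = \left(477 + 152\right)^{2} = 629^{2} = 395641$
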